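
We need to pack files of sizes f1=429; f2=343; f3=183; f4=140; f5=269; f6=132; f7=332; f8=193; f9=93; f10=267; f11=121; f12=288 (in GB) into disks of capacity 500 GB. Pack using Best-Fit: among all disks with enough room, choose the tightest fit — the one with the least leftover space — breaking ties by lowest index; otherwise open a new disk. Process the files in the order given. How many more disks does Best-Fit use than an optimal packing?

1

Best-Fit: [429] [343,140] [183,269] [132,332] [193,93,121] [267] [288] → 7 disks.
Total size 2790 GB; any packing needs at least ⌈2790/500⌉ = 6 disks.
An optimal packing achieves that bound: [429] [343,140] [332,132] [288,193] [269,183] [267,121,93] → 6 disks.
Excess: 7 − 6 = 1.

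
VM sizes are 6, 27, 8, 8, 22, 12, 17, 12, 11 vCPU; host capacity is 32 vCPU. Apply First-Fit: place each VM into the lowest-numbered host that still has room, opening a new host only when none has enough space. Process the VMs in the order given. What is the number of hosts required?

5 hosts

Put 6 vCPU in host 1; 26 vCPU remain.
Put 27 vCPU in host 2; 5 vCPU remain.
Put 8 vCPU in host 1; 18 vCPU remain.
Put 8 vCPU in host 1; 10 vCPU remain.
Put 22 vCPU in host 3; 10 vCPU remain.
Put 12 vCPU in host 4; 20 vCPU remain.
Put 17 vCPU in host 4; 3 vCPU remain.
Put 12 vCPU in host 5; 20 vCPU remain.
Put 11 vCPU in host 5; 9 vCPU remain.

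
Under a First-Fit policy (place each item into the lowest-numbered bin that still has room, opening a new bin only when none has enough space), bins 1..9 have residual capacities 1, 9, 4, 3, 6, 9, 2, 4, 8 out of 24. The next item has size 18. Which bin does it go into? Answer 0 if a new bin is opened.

No bin has ≥ 18 free, so a new bin is opened.

0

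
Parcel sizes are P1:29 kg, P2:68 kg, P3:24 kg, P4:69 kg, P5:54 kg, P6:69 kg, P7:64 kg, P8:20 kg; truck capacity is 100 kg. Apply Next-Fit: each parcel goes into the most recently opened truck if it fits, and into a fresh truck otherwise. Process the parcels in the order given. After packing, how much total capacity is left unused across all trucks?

truck 1: place P1 (29 kg), 71 kg left
truck 1: place P2 (68 kg), 3 kg left
truck 2: place P3 (24 kg), 76 kg left
truck 2: place P4 (69 kg), 7 kg left
truck 3: place P5 (54 kg), 46 kg left
truck 4: place P6 (69 kg), 31 kg left
truck 5: place P7 (64 kg), 36 kg left
truck 5: place P8 (20 kg), 16 kg left
5 trucks × 100 kg = 500 kg; used 397 kg; unused 103 kg.

103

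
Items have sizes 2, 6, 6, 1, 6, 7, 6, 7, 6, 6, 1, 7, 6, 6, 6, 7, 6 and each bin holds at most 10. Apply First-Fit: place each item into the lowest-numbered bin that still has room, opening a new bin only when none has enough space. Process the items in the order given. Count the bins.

Put 2 in bin 1; 8 remain.
Put 6 in bin 1; 2 remain.
Put 6 in bin 2; 4 remain.
Put 1 in bin 1; 1 remain.
Put 6 in bin 3; 4 remain.
Put 7 in bin 4; 3 remain.
Put 6 in bin 5; 4 remain.
Put 7 in bin 6; 3 remain.
Put 6 in bin 7; 4 remain.
Put 6 in bin 8; 4 remain.
Put 1 in bin 1; 0 remain.
Put 7 in bin 9; 3 remain.
Put 6 in bin 10; 4 remain.
Put 6 in bin 11; 4 remain.
Put 6 in bin 12; 4 remain.
Put 7 in bin 13; 3 remain.
Put 6 in bin 14; 4 remain.
Final bins: [2,6,1,1] [6] [6] [7] [6] [7] [6] [6] [7] [6] [6] [6] [7] [6].

14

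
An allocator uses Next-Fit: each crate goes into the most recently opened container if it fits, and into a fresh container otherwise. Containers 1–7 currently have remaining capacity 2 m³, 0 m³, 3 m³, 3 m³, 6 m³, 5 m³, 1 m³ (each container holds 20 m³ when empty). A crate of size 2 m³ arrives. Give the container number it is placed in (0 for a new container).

0

Next-Fit only looks at container 7, which has 1 m³ free.
2 m³ does not fit, so a new container is opened.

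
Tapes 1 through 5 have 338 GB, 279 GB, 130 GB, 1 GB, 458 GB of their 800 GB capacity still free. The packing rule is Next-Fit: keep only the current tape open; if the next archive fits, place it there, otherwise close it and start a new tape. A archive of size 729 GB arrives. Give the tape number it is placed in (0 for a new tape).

0

Next-Fit only looks at tape 5, which has 458 GB free.
729 GB does not fit, so a new tape is opened.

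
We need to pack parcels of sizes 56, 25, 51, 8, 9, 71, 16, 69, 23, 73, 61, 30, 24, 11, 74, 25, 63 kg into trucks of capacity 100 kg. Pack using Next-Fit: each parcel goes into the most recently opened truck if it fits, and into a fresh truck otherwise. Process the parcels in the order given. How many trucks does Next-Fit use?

9

Put 56 kg in truck 1; 44 kg remain.
Put 25 kg in truck 1; 19 kg remain.
Put 51 kg in truck 2; 49 kg remain.
Put 8 kg in truck 2; 41 kg remain.
Put 9 kg in truck 2; 32 kg remain.
Put 71 kg in truck 3; 29 kg remain.
Put 16 kg in truck 3; 13 kg remain.
Put 69 kg in truck 4; 31 kg remain.
Put 23 kg in truck 4; 8 kg remain.
Put 73 kg in truck 5; 27 kg remain.
Put 61 kg in truck 6; 39 kg remain.
Put 30 kg in truck 6; 9 kg remain.
Put 24 kg in truck 7; 76 kg remain.
Put 11 kg in truck 7; 65 kg remain.
Put 74 kg in truck 8; 26 kg remain.
Put 25 kg in truck 8; 1 kg remain.
Put 63 kg in truck 9; 37 kg remain.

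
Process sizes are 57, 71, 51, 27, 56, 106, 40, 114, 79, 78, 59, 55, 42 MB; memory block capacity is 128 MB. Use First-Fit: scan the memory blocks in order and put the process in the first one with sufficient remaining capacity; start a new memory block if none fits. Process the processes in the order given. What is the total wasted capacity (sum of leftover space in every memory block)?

189

Put 57 MB in memory block 1; 71 MB remain.
Put 71 MB in memory block 1; 0 MB remain.
Put 51 MB in memory block 2; 77 MB remain.
Put 27 MB in memory block 2; 50 MB remain.
Put 56 MB in memory block 3; 72 MB remain.
Put 106 MB in memory block 4; 22 MB remain.
Put 40 MB in memory block 2; 10 MB remain.
Put 114 MB in memory block 5; 14 MB remain.
Put 79 MB in memory block 6; 49 MB remain.
Put 78 MB in memory block 7; 50 MB remain.
Put 59 MB in memory block 3; 13 MB remain.
Put 55 MB in memory block 8; 73 MB remain.
Put 42 MB in memory block 6; 7 MB remain.
8 memory blocks × 128 MB = 1024 MB; used 835 MB; unused 189 MB.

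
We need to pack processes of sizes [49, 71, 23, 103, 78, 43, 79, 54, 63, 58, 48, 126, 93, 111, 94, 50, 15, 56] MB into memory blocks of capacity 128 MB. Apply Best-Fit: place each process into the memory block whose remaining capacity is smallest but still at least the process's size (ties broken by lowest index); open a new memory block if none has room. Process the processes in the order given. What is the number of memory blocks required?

11 memory blocks

memory block 1: place 49 MB, 79 MB left
memory block 1: place 71 MB, 8 MB left
memory block 2: place 23 MB, 105 MB left
memory block 2: place 103 MB, 2 MB left
memory block 3: place 78 MB, 50 MB left
memory block 3: place 43 MB, 7 MB left
memory block 4: place 79 MB, 49 MB left
memory block 5: place 54 MB, 74 MB left
memory block 5: place 63 MB, 11 MB left
memory block 6: place 58 MB, 70 MB left
memory block 4: place 48 MB, 1 MB left
memory block 7: place 126 MB, 2 MB left
memory block 8: place 93 MB, 35 MB left
memory block 9: place 111 MB, 17 MB left
memory block 10: place 94 MB, 34 MB left
memory block 6: place 50 MB, 20 MB left
memory block 9: place 15 MB, 2 MB left
memory block 11: place 56 MB, 72 MB left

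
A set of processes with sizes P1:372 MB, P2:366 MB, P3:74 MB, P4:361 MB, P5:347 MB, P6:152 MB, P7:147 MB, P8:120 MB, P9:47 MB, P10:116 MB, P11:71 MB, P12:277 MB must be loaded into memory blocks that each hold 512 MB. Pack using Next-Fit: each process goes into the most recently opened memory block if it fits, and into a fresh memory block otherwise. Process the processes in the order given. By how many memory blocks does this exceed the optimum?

Next-Fit: [372] [366,74] [361] [347,152] [147,120,47,116,71] [277] → 6 memory blocks.
Total size 2450 MB; any packing needs at least ⌈2450/512⌉ = 5 memory blocks.
An optimal packing achieves that bound: [372,120] [366,116] [361,147] [347,152] [277,74,71,47] → 5 memory blocks.
Excess: 6 − 5 = 1.

1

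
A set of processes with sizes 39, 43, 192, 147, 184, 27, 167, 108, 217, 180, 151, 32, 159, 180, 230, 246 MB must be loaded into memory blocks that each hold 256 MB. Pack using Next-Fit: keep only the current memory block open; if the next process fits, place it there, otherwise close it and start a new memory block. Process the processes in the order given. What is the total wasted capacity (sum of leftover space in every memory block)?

1026

Put 39 MB in memory block 1; 217 MB remain.
Put 43 MB in memory block 1; 174 MB remain.
Put 192 MB in memory block 2; 64 MB remain.
Put 147 MB in memory block 3; 109 MB remain.
Put 184 MB in memory block 4; 72 MB remain.
Put 27 MB in memory block 4; 45 MB remain.
Put 167 MB in memory block 5; 89 MB remain.
Put 108 MB in memory block 6; 148 MB remain.
Put 217 MB in memory block 7; 39 MB remain.
Put 180 MB in memory block 8; 76 MB remain.
Put 151 MB in memory block 9; 105 MB remain.
Put 32 MB in memory block 9; 73 MB remain.
Put 159 MB in memory block 10; 97 MB remain.
Put 180 MB in memory block 11; 76 MB remain.
Put 230 MB in memory block 12; 26 MB remain.
Put 246 MB in memory block 13; 10 MB remain.
13 memory blocks × 256 MB = 3328 MB; used 2302 MB; unused 1026 MB.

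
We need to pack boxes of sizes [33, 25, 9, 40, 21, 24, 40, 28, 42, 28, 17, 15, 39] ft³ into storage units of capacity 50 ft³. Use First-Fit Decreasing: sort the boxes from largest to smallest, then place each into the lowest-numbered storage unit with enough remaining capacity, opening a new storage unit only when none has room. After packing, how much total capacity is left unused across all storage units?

Sorted descending: 42, 40, 40, 39, 33, 28, 28, 25, 24, 21, 17, 15, 9.
storage unit 1: place 42 ft³, 8 ft³ left
storage unit 2: place 40 ft³, 10 ft³ left
storage unit 3: place 40 ft³, 10 ft³ left
storage unit 4: place 39 ft³, 11 ft³ left
storage unit 5: place 33 ft³, 17 ft³ left
storage unit 6: place 28 ft³, 22 ft³ left
storage unit 7: place 28 ft³, 22 ft³ left
storage unit 8: place 25 ft³, 25 ft³ left
storage unit 8: place 24 ft³, 1 ft³ left
storage unit 6: place 21 ft³, 1 ft³ left
storage unit 5: place 17 ft³, 0 ft³ left
storage unit 7: place 15 ft³, 7 ft³ left
storage unit 2: place 9 ft³, 1 ft³ left
8 storage units × 50 ft³ = 400 ft³; used 361 ft³; unused 39 ft³.

39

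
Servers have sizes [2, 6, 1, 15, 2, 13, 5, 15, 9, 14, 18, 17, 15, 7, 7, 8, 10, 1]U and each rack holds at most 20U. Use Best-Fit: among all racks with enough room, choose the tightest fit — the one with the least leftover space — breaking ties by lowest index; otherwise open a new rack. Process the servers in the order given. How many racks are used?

10

rack 1: place 2U, 18U left
rack 1: place 6U, 12U left
rack 1: place 1U, 11U left
rack 2: place 15U, 5U left
rack 2: place 2U, 3U left
rack 3: place 13U, 7U left
rack 3: place 5U, 2U left
rack 4: place 15U, 5U left
rack 1: place 9U, 2U left
rack 5: place 14U, 6U left
rack 6: place 18U, 2U left
rack 7: place 17U, 3U left
rack 8: place 15U, 5U left
rack 9: place 7U, 13U left
rack 9: place 7U, 6U left
rack 10: place 8U, 12U left
rack 10: place 10U, 2U left
rack 1: place 1U, 1U left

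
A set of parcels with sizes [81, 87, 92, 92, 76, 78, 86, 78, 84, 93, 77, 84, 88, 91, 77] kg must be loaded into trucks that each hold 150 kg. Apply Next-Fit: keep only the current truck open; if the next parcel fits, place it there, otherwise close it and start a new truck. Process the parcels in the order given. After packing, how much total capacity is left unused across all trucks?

81 kg → truck 1 (remaining 69 kg)
87 kg → truck 2 (remaining 63 kg)
92 kg → truck 3 (remaining 58 kg)
92 kg → truck 4 (remaining 58 kg)
76 kg → truck 5 (remaining 74 kg)
78 kg → truck 6 (remaining 72 kg)
86 kg → truck 7 (remaining 64 kg)
78 kg → truck 8 (remaining 72 kg)
84 kg → truck 9 (remaining 66 kg)
93 kg → truck 10 (remaining 57 kg)
77 kg → truck 11 (remaining 73 kg)
84 kg → truck 12 (remaining 66 kg)
88 kg → truck 13 (remaining 62 kg)
91 kg → truck 14 (remaining 59 kg)
77 kg → truck 15 (remaining 73 kg)
15 trucks × 150 kg = 2250 kg; used 1264 kg; unused 986 kg.

986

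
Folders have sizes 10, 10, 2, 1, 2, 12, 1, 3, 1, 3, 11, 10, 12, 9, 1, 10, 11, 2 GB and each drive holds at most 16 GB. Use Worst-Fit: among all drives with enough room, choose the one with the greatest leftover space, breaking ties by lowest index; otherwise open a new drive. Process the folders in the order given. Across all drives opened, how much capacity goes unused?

33

10 GB → drive 1 (remaining 6 GB)
10 GB → drive 2 (remaining 6 GB)
2 GB → drive 1 (remaining 4 GB)
1 GB → drive 2 (remaining 5 GB)
2 GB → drive 2 (remaining 3 GB)
12 GB → drive 3 (remaining 4 GB)
1 GB → drive 1 (remaining 3 GB)
3 GB → drive 3 (remaining 1 GB)
1 GB → drive 1 (remaining 2 GB)
3 GB → drive 2 (remaining 0 GB)
11 GB → drive 4 (remaining 5 GB)
10 GB → drive 5 (remaining 6 GB)
12 GB → drive 6 (remaining 4 GB)
9 GB → drive 7 (remaining 7 GB)
1 GB → drive 7 (remaining 6 GB)
10 GB → drive 8 (remaining 6 GB)
11 GB → drive 9 (remaining 5 GB)
2 GB → drive 5 (remaining 4 GB)
9 drives × 16 GB = 144 GB; used 111 GB; unused 33 GB.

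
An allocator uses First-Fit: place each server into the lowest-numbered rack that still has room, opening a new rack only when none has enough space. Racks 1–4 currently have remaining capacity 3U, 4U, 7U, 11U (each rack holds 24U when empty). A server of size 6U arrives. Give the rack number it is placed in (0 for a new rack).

Racks with room: rack 3 (7U), rack 4 (11U).
The first with room is rack 3.

3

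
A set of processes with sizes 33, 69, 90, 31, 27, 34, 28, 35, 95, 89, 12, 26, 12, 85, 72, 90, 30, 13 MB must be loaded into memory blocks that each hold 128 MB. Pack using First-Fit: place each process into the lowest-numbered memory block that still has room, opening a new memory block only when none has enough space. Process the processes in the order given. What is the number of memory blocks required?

Put 33 MB in memory block 1; 95 MB remain.
Put 69 MB in memory block 1; 26 MB remain.
Put 90 MB in memory block 2; 38 MB remain.
Put 31 MB in memory block 2; 7 MB remain.
Put 27 MB in memory block 3; 101 MB remain.
Put 34 MB in memory block 3; 67 MB remain.
Put 28 MB in memory block 3; 39 MB remain.
Put 35 MB in memory block 3; 4 MB remain.
Put 95 MB in memory block 4; 33 MB remain.
Put 89 MB in memory block 5; 39 MB remain.
Put 12 MB in memory block 1; 14 MB remain.
Put 26 MB in memory block 4; 7 MB remain.
Put 12 MB in memory block 1; 2 MB remain.
Put 85 MB in memory block 6; 43 MB remain.
Put 72 MB in memory block 7; 56 MB remain.
Put 90 MB in memory block 8; 38 MB remain.
Put 30 MB in memory block 5; 9 MB remain.
Put 13 MB in memory block 6; 30 MB remain.
Final memory blocks: [33,69,12,12] [90,31] [27,34,28,35] [95,26] [89,30] [85,13] [72] [90].

8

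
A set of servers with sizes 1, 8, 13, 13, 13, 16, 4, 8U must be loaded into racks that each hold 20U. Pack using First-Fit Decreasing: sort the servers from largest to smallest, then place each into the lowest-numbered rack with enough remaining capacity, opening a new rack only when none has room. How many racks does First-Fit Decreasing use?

5 racks

Sorted descending: 16, 13, 13, 13, 8, 8, 4, 1.
rack 1: place 16U, 4U left
rack 2: place 13U, 7U left
rack 3: place 13U, 7U left
rack 4: place 13U, 7U left
rack 5: place 8U, 12U left
rack 5: place 8U, 4U left
rack 1: place 4U, 0U left
rack 2: place 1U, 6U left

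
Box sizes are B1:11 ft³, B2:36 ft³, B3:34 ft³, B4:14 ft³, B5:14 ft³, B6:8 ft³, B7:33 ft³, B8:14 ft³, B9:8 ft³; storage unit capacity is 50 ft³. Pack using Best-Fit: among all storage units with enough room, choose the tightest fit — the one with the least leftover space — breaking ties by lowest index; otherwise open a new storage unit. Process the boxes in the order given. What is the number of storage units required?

4 storage units

B1 (11 ft³) → storage unit 1 (remaining 39 ft³)
B2 (36 ft³) → storage unit 1 (remaining 3 ft³)
B3 (34 ft³) → storage unit 2 (remaining 16 ft³)
B4 (14 ft³) → storage unit 2 (remaining 2 ft³)
B5 (14 ft³) → storage unit 3 (remaining 36 ft³)
B6 (8 ft³) → storage unit 3 (remaining 28 ft³)
B7 (33 ft³) → storage unit 4 (remaining 17 ft³)
B8 (14 ft³) → storage unit 4 (remaining 3 ft³)
B9 (8 ft³) → storage unit 3 (remaining 20 ft³)
Final storage units: [11,36] [34,14] [14,8,8] [33,14].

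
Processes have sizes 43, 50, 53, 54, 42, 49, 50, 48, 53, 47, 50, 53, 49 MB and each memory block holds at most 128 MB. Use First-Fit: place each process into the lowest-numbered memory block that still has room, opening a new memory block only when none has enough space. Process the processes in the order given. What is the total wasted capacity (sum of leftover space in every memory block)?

43 MB → memory block 1 (remaining 85 MB)
50 MB → memory block 1 (remaining 35 MB)
53 MB → memory block 2 (remaining 75 MB)
54 MB → memory block 2 (remaining 21 MB)
42 MB → memory block 3 (remaining 86 MB)
49 MB → memory block 3 (remaining 37 MB)
50 MB → memory block 4 (remaining 78 MB)
48 MB → memory block 4 (remaining 30 MB)
53 MB → memory block 5 (remaining 75 MB)
47 MB → memory block 5 (remaining 28 MB)
50 MB → memory block 6 (remaining 78 MB)
53 MB → memory block 6 (remaining 25 MB)
49 MB → memory block 7 (remaining 79 MB)
7 memory blocks × 128 MB = 896 MB; used 641 MB; unused 255 MB.

255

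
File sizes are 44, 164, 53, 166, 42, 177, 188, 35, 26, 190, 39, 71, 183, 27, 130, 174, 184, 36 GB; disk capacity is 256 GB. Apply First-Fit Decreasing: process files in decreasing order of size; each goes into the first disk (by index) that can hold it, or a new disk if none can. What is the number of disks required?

9

Sorted descending: 190, 188, 184, 183, 177, 174, 166, 164, 130, 71, 53, 44, 42, 39, 36, 35, 27, 26.
190 GB → disk 1 (remaining 66 GB)
188 GB → disk 2 (remaining 68 GB)
184 GB → disk 3 (remaining 72 GB)
183 GB → disk 4 (remaining 73 GB)
177 GB → disk 5 (remaining 79 GB)
174 GB → disk 6 (remaining 82 GB)
166 GB → disk 7 (remaining 90 GB)
164 GB → disk 8 (remaining 92 GB)
130 GB → disk 9 (remaining 126 GB)
71 GB → disk 3 (remaining 1 GB)
53 GB → disk 1 (remaining 13 GB)
44 GB → disk 2 (remaining 24 GB)
42 GB → disk 4 (remaining 31 GB)
39 GB → disk 5 (remaining 40 GB)
36 GB → disk 5 (remaining 4 GB)
35 GB → disk 6 (remaining 47 GB)
27 GB → disk 4 (remaining 4 GB)
26 GB → disk 6 (remaining 21 GB)
Final disks: [190,53] [188,44] [184,71] [183,42,27] [177,39,36] [174,35,26] [166] [164] [130].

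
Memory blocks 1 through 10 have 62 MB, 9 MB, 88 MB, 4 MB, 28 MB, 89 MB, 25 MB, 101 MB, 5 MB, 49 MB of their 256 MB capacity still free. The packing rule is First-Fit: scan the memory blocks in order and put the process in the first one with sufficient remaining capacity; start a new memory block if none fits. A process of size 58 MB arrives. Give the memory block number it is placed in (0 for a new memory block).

1

Memory blocks with room: memory block 1 (62 MB), memory block 3 (88 MB), memory block 6 (89 MB), memory block 8 (101 MB).
The first with room is memory block 1.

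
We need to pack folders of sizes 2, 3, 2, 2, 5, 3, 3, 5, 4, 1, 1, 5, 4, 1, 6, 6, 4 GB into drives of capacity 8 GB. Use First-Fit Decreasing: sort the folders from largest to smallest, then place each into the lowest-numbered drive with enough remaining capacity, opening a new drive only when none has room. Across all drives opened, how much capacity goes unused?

Sorted descending: 6, 6, 5, 5, 5, 4, 4, 4, 3, 3, 3, 2, 2, 2, 1, 1, 1.
Put 6 GB in drive 1; 2 GB remain.
Put 6 GB in drive 2; 2 GB remain.
Put 5 GB in drive 3; 3 GB remain.
Put 5 GB in drive 4; 3 GB remain.
Put 5 GB in drive 5; 3 GB remain.
Put 4 GB in drive 6; 4 GB remain.
Put 4 GB in drive 6; 0 GB remain.
Put 4 GB in drive 7; 4 GB remain.
Put 3 GB in drive 3; 0 GB remain.
Put 3 GB in drive 4; 0 GB remain.
Put 3 GB in drive 5; 0 GB remain.
Put 2 GB in drive 1; 0 GB remain.
Put 2 GB in drive 2; 0 GB remain.
Put 2 GB in drive 7; 2 GB remain.
Put 1 GB in drive 7; 1 GB remain.
Put 1 GB in drive 7; 0 GB remain.
Put 1 GB in drive 8; 7 GB remain.
8 drives × 8 GB = 64 GB; used 57 GB; unused 7 GB.

7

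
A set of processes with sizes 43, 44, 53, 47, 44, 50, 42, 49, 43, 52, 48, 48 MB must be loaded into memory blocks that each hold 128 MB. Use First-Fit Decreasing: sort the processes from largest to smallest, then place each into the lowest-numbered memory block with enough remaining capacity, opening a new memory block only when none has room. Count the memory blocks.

6 memory blocks

Sorted descending: 53, 52, 50, 49, 48, 48, 47, 44, 44, 43, 43, 42.
memory block 1: place 53 MB, 75 MB left
memory block 1: place 52 MB, 23 MB left
memory block 2: place 50 MB, 78 MB left
memory block 2: place 49 MB, 29 MB left
memory block 3: place 48 MB, 80 MB left
memory block 3: place 48 MB, 32 MB left
memory block 4: place 47 MB, 81 MB left
memory block 4: place 44 MB, 37 MB left
memory block 5: place 44 MB, 84 MB left
memory block 5: place 43 MB, 41 MB left
memory block 6: place 43 MB, 85 MB left
memory block 6: place 42 MB, 43 MB left
Final memory blocks: [53,52] [50,49] [48,48] [47,44] [44,43] [43,42].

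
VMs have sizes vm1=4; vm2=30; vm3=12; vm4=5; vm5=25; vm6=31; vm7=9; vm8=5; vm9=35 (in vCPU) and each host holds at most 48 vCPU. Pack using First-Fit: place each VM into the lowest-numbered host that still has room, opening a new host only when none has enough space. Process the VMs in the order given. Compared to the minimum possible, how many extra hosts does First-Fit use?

0

First-Fit: [4,30,12] [5,25,9,5] [31] [35] → 4 hosts.
Total size 156 vCPU; any packing needs at least ⌈156/48⌉ = 4 hosts.
So 4 is already optimal.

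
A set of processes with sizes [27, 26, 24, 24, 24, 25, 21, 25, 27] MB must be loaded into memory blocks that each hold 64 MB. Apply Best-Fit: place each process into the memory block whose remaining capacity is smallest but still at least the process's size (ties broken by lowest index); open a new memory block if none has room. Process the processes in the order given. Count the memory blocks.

memory block 1: place 27 MB, 37 MB left
memory block 1: place 26 MB, 11 MB left
memory block 2: place 24 MB, 40 MB left
memory block 2: place 24 MB, 16 MB left
memory block 3: place 24 MB, 40 MB left
memory block 3: place 25 MB, 15 MB left
memory block 4: place 21 MB, 43 MB left
memory block 4: place 25 MB, 18 MB left
memory block 5: place 27 MB, 37 MB left

5 memory blocks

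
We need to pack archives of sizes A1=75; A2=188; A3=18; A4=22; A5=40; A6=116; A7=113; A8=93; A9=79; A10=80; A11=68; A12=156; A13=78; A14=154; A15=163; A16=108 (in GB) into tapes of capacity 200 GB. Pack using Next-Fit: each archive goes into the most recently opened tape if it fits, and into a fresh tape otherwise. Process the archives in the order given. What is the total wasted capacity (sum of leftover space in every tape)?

tape 1: place A1 (75 GB), 125 GB left
tape 2: place A2 (188 GB), 12 GB left
tape 3: place A3 (18 GB), 182 GB left
tape 3: place A4 (22 GB), 160 GB left
tape 3: place A5 (40 GB), 120 GB left
tape 3: place A6 (116 GB), 4 GB left
tape 4: place A7 (113 GB), 87 GB left
tape 5: place A8 (93 GB), 107 GB left
tape 5: place A9 (79 GB), 28 GB left
tape 6: place A10 (80 GB), 120 GB left
tape 6: place A11 (68 GB), 52 GB left
tape 7: place A12 (156 GB), 44 GB left
tape 8: place A13 (78 GB), 122 GB left
tape 9: place A14 (154 GB), 46 GB left
tape 10: place A15 (163 GB), 37 GB left
tape 11: place A16 (108 GB), 92 GB left
11 tapes × 200 GB = 2200 GB; used 1551 GB; unused 649 GB.

649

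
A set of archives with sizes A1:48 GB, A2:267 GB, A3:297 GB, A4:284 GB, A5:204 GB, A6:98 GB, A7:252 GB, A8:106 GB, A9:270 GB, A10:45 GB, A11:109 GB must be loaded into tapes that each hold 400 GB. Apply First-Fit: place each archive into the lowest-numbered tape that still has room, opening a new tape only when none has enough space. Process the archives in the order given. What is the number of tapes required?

6

tape 1: place A1 (48 GB), 352 GB left
tape 1: place A2 (267 GB), 85 GB left
tape 2: place A3 (297 GB), 103 GB left
tape 3: place A4 (284 GB), 116 GB left
tape 4: place A5 (204 GB), 196 GB left
tape 2: place A6 (98 GB), 5 GB left
tape 5: place A7 (252 GB), 148 GB left
tape 3: place A8 (106 GB), 10 GB left
tape 6: place A9 (270 GB), 130 GB left
tape 1: place A10 (45 GB), 40 GB left
tape 4: place A11 (109 GB), 87 GB left
Final tapes: [48,267,45] [297,98] [284,106] [204,109] [252] [270].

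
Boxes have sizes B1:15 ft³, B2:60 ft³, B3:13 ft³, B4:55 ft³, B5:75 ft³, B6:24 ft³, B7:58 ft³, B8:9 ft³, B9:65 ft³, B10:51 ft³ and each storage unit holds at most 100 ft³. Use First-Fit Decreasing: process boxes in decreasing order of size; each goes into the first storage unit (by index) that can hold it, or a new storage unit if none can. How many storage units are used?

6

Sorted descending: 75, 65, 60, 58, 55, 51, 24, 15, 13, 9.
storage unit 1: place 75 ft³, 25 ft³ left
storage unit 2: place 65 ft³, 35 ft³ left
storage unit 3: place 60 ft³, 40 ft³ left
storage unit 4: place 58 ft³, 42 ft³ left
storage unit 5: place 55 ft³, 45 ft³ left
storage unit 6: place 51 ft³, 49 ft³ left
storage unit 1: place 24 ft³, 1 ft³ left
storage unit 2: place 15 ft³, 20 ft³ left
storage unit 2: place 13 ft³, 7 ft³ left
storage unit 3: place 9 ft³, 31 ft³ left
Final storage units: [75,24] [65,15,13] [60,9] [58] [55] [51].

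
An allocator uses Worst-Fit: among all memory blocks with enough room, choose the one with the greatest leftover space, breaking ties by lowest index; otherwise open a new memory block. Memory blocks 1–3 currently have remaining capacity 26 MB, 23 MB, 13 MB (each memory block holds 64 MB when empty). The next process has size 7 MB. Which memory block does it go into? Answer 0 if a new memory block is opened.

Memory blocks with room: memory block 1 (26 MB), memory block 2 (23 MB), memory block 3 (13 MB).
Most room is memory block 1 with 26 MB free.

1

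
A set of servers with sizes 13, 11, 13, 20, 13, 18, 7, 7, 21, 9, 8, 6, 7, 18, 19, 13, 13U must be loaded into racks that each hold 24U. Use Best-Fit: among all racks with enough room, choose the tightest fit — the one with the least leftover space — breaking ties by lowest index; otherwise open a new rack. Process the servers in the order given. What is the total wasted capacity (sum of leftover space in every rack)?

13U → rack 1 (remaining 11U)
11U → rack 1 (remaining 0U)
13U → rack 2 (remaining 11U)
20U → rack 3 (remaining 4U)
13U → rack 4 (remaining 11U)
18U → rack 5 (remaining 6U)
7U → rack 2 (remaining 4U)
7U → rack 4 (remaining 4U)
21U → rack 6 (remaining 3U)
9U → rack 7 (remaining 15U)
8U → rack 7 (remaining 7U)
6U → rack 5 (remaining 0U)
7U → rack 7 (remaining 0U)
18U → rack 8 (remaining 6U)
19U → rack 9 (remaining 5U)
13U → rack 10 (remaining 11U)
13U → rack 11 (remaining 11U)
11 racks × 24U = 264U; used 216U; unused 48U.

48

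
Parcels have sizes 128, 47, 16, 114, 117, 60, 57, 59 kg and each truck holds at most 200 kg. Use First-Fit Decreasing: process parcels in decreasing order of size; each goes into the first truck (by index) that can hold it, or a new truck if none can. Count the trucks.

Sorted descending: 128, 117, 114, 60, 59, 57, 47, 16.
Put 128 kg in truck 1; 72 kg remain.
Put 117 kg in truck 2; 83 kg remain.
Put 114 kg in truck 3; 86 kg remain.
Put 60 kg in truck 1; 12 kg remain.
Put 59 kg in truck 2; 24 kg remain.
Put 57 kg in truck 3; 29 kg remain.
Put 47 kg in truck 4; 153 kg remain.
Put 16 kg in truck 2; 8 kg remain.
Final trucks: [128,60] [117,59,16] [114,57] [47].

4 trucks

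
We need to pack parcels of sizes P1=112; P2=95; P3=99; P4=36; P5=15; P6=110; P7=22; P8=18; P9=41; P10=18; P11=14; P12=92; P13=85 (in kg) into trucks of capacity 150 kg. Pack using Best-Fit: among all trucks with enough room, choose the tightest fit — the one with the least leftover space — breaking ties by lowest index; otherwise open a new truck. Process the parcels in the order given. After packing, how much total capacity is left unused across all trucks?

143

Put P1 (112 kg) in truck 1; 38 kg remain.
Put P2 (95 kg) in truck 2; 55 kg remain.
Put P3 (99 kg) in truck 3; 51 kg remain.
Put P4 (36 kg) in truck 1; 2 kg remain.
Put P5 (15 kg) in truck 3; 36 kg remain.
Put P6 (110 kg) in truck 4; 40 kg remain.
Put P7 (22 kg) in truck 3; 14 kg remain.
Put P8 (18 kg) in truck 4; 22 kg remain.
Put P9 (41 kg) in truck 2; 14 kg remain.
Put P10 (18 kg) in truck 4; 4 kg remain.
Put P11 (14 kg) in truck 2; 0 kg remain.
Put P12 (92 kg) in truck 5; 58 kg remain.
Put P13 (85 kg) in truck 6; 65 kg remain.
6 trucks × 150 kg = 900 kg; used 757 kg; unused 143 kg.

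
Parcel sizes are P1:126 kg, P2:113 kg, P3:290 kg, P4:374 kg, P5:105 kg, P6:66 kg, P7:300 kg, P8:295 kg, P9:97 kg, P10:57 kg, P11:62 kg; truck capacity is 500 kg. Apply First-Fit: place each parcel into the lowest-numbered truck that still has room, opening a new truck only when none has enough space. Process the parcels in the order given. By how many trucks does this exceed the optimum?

First-Fit: [126,113,105,66,57] [290,97,62] [374] [300] [295] → 5 trucks.
Total size 1885 kg; any packing needs at least ⌈1885/500⌉ = 4 trucks.
An optimal packing achieves that bound: [374,126] [300,113,66] [295,105,97] [290,62,57] → 4 trucks.
Excess: 5 − 4 = 1.

1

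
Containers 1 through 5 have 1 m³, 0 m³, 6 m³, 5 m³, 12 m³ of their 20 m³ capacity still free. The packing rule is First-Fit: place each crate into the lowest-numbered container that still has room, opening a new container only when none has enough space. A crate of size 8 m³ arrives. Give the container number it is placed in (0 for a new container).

5

Containers with room: container 5 (12 m³).
The first with room is container 5.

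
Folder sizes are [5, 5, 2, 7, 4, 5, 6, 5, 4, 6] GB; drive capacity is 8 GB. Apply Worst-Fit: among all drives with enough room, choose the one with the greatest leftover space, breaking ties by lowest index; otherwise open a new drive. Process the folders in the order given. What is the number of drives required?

8

drive 1: place 5 GB, 3 GB left
drive 2: place 5 GB, 3 GB left
drive 1: place 2 GB, 1 GB left
drive 3: place 7 GB, 1 GB left
drive 4: place 4 GB, 4 GB left
drive 5: place 5 GB, 3 GB left
drive 6: place 6 GB, 2 GB left
drive 7: place 5 GB, 3 GB left
drive 4: place 4 GB, 0 GB left
drive 8: place 6 GB, 2 GB left
Final drives: [5,2] [5] [7] [4,4] [5] [6] [5] [6].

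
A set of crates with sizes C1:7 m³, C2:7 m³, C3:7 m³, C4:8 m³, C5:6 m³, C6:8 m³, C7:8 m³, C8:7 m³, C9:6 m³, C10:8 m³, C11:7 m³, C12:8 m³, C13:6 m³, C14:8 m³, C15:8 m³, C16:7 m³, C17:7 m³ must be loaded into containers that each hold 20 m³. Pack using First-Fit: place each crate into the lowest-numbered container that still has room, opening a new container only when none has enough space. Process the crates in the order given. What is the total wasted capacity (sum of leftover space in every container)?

Put C1 (7 m³) in container 1; 13 m³ remain.
Put C2 (7 m³) in container 1; 6 m³ remain.
Put C3 (7 m³) in container 2; 13 m³ remain.
Put C4 (8 m³) in container 2; 5 m³ remain.
Put C5 (6 m³) in container 1; 0 m³ remain.
Put C6 (8 m³) in container 3; 12 m³ remain.
Put C7 (8 m³) in container 3; 4 m³ remain.
Put C8 (7 m³) in container 4; 13 m³ remain.
Put C9 (6 m³) in container 4; 7 m³ remain.
Put C10 (8 m³) in container 5; 12 m³ remain.
Put C11 (7 m³) in container 4; 0 m³ remain.
Put C12 (8 m³) in container 5; 4 m³ remain.
Put C13 (6 m³) in container 6; 14 m³ remain.
Put C14 (8 m³) in container 6; 6 m³ remain.
Put C15 (8 m³) in container 7; 12 m³ remain.
Put C16 (7 m³) in container 7; 5 m³ remain.
Put C17 (7 m³) in container 8; 13 m³ remain.
8 containers × 20 m³ = 160 m³; used 123 m³; unused 37 m³.

37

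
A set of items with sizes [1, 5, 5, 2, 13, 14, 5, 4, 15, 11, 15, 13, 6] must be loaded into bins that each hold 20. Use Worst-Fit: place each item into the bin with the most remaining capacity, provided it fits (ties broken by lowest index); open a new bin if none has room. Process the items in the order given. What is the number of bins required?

Put 1 in bin 1; 19 remain.
Put 5 in bin 1; 14 remain.
Put 5 in bin 1; 9 remain.
Put 2 in bin 1; 7 remain.
Put 13 in bin 2; 7 remain.
Put 14 in bin 3; 6 remain.
Put 5 in bin 1; 2 remain.
Put 4 in bin 2; 3 remain.
Put 15 in bin 4; 5 remain.
Put 11 in bin 5; 9 remain.
Put 15 in bin 6; 5 remain.
Put 13 in bin 7; 7 remain.
Put 6 in bin 5; 3 remain.
Final bins: [1,5,5,2,5] [13,4] [14] [15] [11,6] [15] [13].

7 bins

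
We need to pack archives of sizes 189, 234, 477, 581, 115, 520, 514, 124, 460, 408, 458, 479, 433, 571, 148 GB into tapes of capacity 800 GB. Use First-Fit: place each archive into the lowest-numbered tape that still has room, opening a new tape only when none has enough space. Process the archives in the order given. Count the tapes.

189 GB → tape 1 (remaining 611 GB)
234 GB → tape 1 (remaining 377 GB)
477 GB → tape 2 (remaining 323 GB)
581 GB → tape 3 (remaining 219 GB)
115 GB → tape 1 (remaining 262 GB)
520 GB → tape 4 (remaining 280 GB)
514 GB → tape 5 (remaining 286 GB)
124 GB → tape 1 (remaining 138 GB)
460 GB → tape 6 (remaining 340 GB)
408 GB → tape 7 (remaining 392 GB)
458 GB → tape 8 (remaining 342 GB)
479 GB → tape 9 (remaining 321 GB)
433 GB → tape 10 (remaining 367 GB)
571 GB → tape 11 (remaining 229 GB)
148 GB → tape 2 (remaining 175 GB)

11 tapes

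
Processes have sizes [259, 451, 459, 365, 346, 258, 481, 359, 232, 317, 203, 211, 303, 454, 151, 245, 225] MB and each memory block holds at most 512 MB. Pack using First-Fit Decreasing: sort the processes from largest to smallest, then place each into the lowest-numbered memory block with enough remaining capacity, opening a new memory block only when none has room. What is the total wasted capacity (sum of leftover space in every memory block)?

Sorted descending: 481, 459, 454, 451, 365, 359, 346, 317, 303, 259, 258, 245, 232, 225, 211, 203, 151.
Put 481 MB in memory block 1; 31 MB remain.
Put 459 MB in memory block 2; 53 MB remain.
Put 454 MB in memory block 3; 58 MB remain.
Put 451 MB in memory block 4; 61 MB remain.
Put 365 MB in memory block 5; 147 MB remain.
Put 359 MB in memory block 6; 153 MB remain.
Put 346 MB in memory block 7; 166 MB remain.
Put 317 MB in memory block 8; 195 MB remain.
Put 303 MB in memory block 9; 209 MB remain.
Put 259 MB in memory block 10; 253 MB remain.
Put 258 MB in memory block 11; 254 MB remain.
Put 245 MB in memory block 10; 8 MB remain.
Put 232 MB in memory block 11; 22 MB remain.
Put 225 MB in memory block 12; 287 MB remain.
Put 211 MB in memory block 12; 76 MB remain.
Put 203 MB in memory block 9; 6 MB remain.
Put 151 MB in memory block 6; 2 MB remain.
12 memory blocks × 512 MB = 6144 MB; used 5319 MB; unused 825 MB.

825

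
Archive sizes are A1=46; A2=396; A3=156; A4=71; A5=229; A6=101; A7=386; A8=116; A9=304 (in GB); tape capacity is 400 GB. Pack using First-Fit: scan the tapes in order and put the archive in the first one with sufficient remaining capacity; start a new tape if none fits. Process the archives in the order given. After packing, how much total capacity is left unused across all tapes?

A1 (46 GB) → tape 1 (remaining 354 GB)
A2 (396 GB) → tape 2 (remaining 4 GB)
A3 (156 GB) → tape 1 (remaining 198 GB)
A4 (71 GB) → tape 1 (remaining 127 GB)
A5 (229 GB) → tape 3 (remaining 171 GB)
A6 (101 GB) → tape 1 (remaining 26 GB)
A7 (386 GB) → tape 4 (remaining 14 GB)
A8 (116 GB) → tape 3 (remaining 55 GB)
A9 (304 GB) → tape 5 (remaining 96 GB)
5 tapes × 400 GB = 2000 GB; used 1805 GB; unused 195 GB.

195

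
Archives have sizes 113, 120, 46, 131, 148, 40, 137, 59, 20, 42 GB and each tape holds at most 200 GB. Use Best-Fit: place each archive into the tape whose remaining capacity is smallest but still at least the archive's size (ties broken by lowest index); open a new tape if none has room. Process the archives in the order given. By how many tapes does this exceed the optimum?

Best-Fit: [113] [120,46,20] [131,42] [148,40] [137,59] → 5 tapes.
Total size 856 GB; any packing needs at least ⌈856/200⌉ = 5 tapes.
So 5 is already optimal.

0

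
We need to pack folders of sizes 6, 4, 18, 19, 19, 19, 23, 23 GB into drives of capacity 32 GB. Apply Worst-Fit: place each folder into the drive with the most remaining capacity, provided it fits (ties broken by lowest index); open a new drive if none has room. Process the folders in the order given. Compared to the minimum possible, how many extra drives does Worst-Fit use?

Worst-Fit: [6,4,18] [19] [19] [19] [23] [23] → 6 drives.
6 folders exceed 16 GB (half the capacity), and no two of those can share a drive, so at least 6 drives are needed.
So 6 is already optimal.

0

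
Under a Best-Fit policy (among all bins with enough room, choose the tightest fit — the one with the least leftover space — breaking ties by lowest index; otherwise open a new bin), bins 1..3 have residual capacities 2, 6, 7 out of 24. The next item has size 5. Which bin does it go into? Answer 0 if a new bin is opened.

2

Bins with room: bin 2 (6), bin 3 (7).
Tightest fit is bin 2 with 6 free.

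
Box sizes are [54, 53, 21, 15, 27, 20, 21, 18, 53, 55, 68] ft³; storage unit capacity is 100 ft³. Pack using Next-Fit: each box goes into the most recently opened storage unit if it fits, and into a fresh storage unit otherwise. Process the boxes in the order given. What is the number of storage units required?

6

54 ft³ → storage unit 1 (remaining 46 ft³)
53 ft³ → storage unit 2 (remaining 47 ft³)
21 ft³ → storage unit 2 (remaining 26 ft³)
15 ft³ → storage unit 2 (remaining 11 ft³)
27 ft³ → storage unit 3 (remaining 73 ft³)
20 ft³ → storage unit 3 (remaining 53 ft³)
21 ft³ → storage unit 3 (remaining 32 ft³)
18 ft³ → storage unit 3 (remaining 14 ft³)
53 ft³ → storage unit 4 (remaining 47 ft³)
55 ft³ → storage unit 5 (remaining 45 ft³)
68 ft³ → storage unit 6 (remaining 32 ft³)
Final storage units: [54] [53,21,15] [27,20,21,18] [53] [55] [68].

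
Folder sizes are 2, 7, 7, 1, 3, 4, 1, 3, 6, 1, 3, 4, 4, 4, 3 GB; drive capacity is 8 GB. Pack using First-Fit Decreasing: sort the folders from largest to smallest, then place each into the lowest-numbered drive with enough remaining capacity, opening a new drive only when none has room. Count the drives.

7 drives

Sorted descending: 7, 7, 6, 4, 4, 4, 4, 3, 3, 3, 3, 2, 1, 1, 1.
7 GB → drive 1 (remaining 1 GB)
7 GB → drive 2 (remaining 1 GB)
6 GB → drive 3 (remaining 2 GB)
4 GB → drive 4 (remaining 4 GB)
4 GB → drive 4 (remaining 0 GB)
4 GB → drive 5 (remaining 4 GB)
4 GB → drive 5 (remaining 0 GB)
3 GB → drive 6 (remaining 5 GB)
3 GB → drive 6 (remaining 2 GB)
3 GB → drive 7 (remaining 5 GB)
3 GB → drive 7 (remaining 2 GB)
2 GB → drive 3 (remaining 0 GB)
1 GB → drive 1 (remaining 0 GB)
1 GB → drive 2 (remaining 0 GB)
1 GB → drive 6 (remaining 1 GB)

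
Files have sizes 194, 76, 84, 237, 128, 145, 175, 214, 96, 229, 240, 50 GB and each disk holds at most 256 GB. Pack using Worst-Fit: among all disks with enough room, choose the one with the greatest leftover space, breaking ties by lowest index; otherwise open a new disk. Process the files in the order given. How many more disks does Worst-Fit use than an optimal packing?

1

Worst-Fit: [194] [76,84] [237] [128,96] [145,50] [175] [214] [229] [240] → 9 disks.
Total size 1868 GB; any packing needs at least ⌈1868/256⌉ = 8 disks.
An optimal packing achieves that bound: [240] [237] [229] [214] [194,50] [175,76] [145,96] [128,84] → 8 disks.
Excess: 9 − 8 = 1.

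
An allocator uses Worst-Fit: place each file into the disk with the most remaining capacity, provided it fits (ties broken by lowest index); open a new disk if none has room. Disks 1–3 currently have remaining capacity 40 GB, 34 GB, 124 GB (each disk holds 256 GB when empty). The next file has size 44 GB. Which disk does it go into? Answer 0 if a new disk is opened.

Disks with room: disk 3 (124 GB).
Most room is disk 3 with 124 GB free.

3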